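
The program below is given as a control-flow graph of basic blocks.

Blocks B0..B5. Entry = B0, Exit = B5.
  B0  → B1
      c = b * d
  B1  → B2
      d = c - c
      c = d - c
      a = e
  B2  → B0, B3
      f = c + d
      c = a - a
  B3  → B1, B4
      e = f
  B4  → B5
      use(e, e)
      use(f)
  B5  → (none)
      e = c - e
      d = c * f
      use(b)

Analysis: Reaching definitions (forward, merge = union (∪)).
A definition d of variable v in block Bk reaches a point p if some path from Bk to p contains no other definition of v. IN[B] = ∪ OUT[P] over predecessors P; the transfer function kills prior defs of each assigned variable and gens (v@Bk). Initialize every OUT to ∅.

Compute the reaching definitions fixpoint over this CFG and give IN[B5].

Answer: {a@B1, c@B2, d@B1, e@B3, f@B2}

Trace:
Per-block solution:
  B0: | IN={a@B1, c@B2, d@B1, e@B3, f@B2} | OUT={a@B1, c@B0, d@B1, e@B3, f@B2}
  B1: | IN={a@B1, c@B0, c@B2, d@B1, e@B3, f@B2} | OUT={a@B1, c@B1, d@B1, e@B3, f@B2}
  B2: | IN={a@B1, c@B1, d@B1, e@B3, f@B2} | OUT={a@B1, c@B2, d@B1, e@B3, f@B2}
  B3: | IN={a@B1, c@B2, d@B1, e@B3, f@B2} | OUT={a@B1, c@B2, d@B1, e@B3, f@B2}
  B4: | IN={a@B1, c@B2, d@B1, e@B3, f@B2} | OUT={a@B1, c@B2, d@B1, e@B3, f@B2}
  B5: | IN={a@B1, c@B2, d@B1, e@B3, f@B2} | OUT={a@B1, c@B2, d@B5, e@B5, f@B2}

Merge at B5: IN[B5] = OUT[B4] = {a@B1, c@B2, d@B1, e@B3, f@B2}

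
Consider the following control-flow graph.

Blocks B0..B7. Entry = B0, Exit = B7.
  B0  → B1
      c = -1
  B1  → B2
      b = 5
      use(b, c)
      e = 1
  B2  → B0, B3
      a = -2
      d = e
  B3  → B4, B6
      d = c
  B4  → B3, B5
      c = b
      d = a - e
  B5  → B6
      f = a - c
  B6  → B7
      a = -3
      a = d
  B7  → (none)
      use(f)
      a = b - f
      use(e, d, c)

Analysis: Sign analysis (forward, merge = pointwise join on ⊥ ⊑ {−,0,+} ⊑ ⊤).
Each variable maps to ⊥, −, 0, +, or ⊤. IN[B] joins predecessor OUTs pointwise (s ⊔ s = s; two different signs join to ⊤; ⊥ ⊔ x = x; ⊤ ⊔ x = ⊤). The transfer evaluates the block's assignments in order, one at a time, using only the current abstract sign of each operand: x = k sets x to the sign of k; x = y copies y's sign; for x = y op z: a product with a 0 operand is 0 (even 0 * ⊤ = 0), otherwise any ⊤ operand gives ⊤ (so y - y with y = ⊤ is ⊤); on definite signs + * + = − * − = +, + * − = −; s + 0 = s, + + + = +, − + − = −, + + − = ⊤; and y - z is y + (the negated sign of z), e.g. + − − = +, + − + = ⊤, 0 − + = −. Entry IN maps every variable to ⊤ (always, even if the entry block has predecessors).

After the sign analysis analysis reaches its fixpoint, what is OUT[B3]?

Converged values:
  B0:   IN=(all ⊤)   OUT={c:-; rest ⊤}
  B1:   IN={c:-; rest ⊤}   OUT={b:+, c:-, e:+; rest ⊤}
  B2:   IN={b:+, c:-, e:+; rest ⊤}   OUT={a:-, b:+, c:-, d:+, e:+; rest ⊤}
  B3:   IN={a:-, b:+, e:+; rest ⊤}   OUT={a:-, b:+, e:+; rest ⊤}
  B4:   IN={a:-, b:+, e:+; rest ⊤}   OUT={a:-, b:+, c:+, d:-, e:+; rest ⊤}
  B5:   IN={a:-, b:+, c:+, d:-, e:+; rest ⊤}   OUT={a:-, b:+, c:+, d:-, e:+, f:-; rest ⊤}
  B6:   IN={a:-, b:+, e:+; rest ⊤}   OUT={b:+, e:+; rest ⊤}
  B7:   IN={b:+, e:+; rest ⊤}   OUT={b:+, e:+; rest ⊤}

Merge at B3: IN[B3] = OUT[B2] ⊔ OUT[B4] = {a: -, b: +, c: ⊤, d: ⊤, e: +, f: ⊤}
Applying B3's transfer function to that IN value gives OUT[B3] (row B3 above).

Answer: {a: -, b: +, c: ⊤, d: ⊤, e: +, f: ⊤}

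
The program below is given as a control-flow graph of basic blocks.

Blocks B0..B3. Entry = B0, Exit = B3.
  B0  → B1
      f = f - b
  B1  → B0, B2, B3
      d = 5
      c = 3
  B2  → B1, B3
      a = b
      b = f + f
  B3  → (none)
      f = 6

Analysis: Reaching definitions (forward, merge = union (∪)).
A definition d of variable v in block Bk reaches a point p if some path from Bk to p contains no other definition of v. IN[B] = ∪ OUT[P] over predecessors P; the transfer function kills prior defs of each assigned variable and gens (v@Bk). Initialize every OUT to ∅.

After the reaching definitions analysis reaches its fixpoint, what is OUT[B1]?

Fixpoint table:
  B0:  IN={a@B2, b@B2, c@B1, d@B1, f@B0}  OUT={a@B2, b@B2, c@B1, d@B1, f@B0}
  B1:  IN={a@B2, b@B2, c@B1, d@B1, f@B0}  OUT={a@B2, b@B2, c@B1, d@B1, f@B0}
  B2:  IN={a@B2, b@B2, c@B1, d@B1, f@B0}  OUT={a@B2, b@B2, c@B1, d@B1, f@B0}
  B3:  IN={a@B2, b@B2, c@B1, d@B1, f@B0}  OUT={a@B2, b@B2, c@B1, d@B1, f@B3}

Merge at B1: IN[B1] = OUT[B0] ⊔ OUT[B2] = {a@B2, b@B2, c@B1, d@B1, f@B0}
Applying B1's transfer function to that IN value gives OUT[B1] (row B1 above).

Answer: {a@B2, b@B2, c@B1, d@B1, f@B0}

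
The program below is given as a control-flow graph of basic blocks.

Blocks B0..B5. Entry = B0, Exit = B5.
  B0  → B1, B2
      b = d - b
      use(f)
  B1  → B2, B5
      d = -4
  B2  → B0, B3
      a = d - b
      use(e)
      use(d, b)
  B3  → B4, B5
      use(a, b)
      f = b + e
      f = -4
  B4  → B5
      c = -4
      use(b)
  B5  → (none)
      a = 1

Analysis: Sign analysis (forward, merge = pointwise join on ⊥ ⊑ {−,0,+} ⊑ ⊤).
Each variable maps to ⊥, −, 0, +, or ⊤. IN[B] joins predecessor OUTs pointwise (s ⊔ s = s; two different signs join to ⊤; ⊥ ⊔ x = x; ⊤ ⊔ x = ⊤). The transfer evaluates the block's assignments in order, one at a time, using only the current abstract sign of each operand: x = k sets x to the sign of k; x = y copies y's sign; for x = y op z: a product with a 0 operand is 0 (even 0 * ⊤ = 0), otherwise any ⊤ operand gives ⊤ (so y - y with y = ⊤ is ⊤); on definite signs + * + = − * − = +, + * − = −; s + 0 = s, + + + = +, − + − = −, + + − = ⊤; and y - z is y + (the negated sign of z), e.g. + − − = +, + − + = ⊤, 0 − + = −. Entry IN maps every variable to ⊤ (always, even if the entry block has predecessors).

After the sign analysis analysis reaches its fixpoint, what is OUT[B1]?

Answer: {a: ⊤, b: ⊤, c: ⊤, d: -, e: ⊤, f: ⊤}

Working:
Converged values:
  B0: | IN=(all ⊤) | OUT=(all ⊤)
  B1: | IN=(all ⊤) | OUT={d:-; rest ⊤}
  B2: | IN=(all ⊤) | OUT=(all ⊤)
  B3: | IN=(all ⊤) | OUT={f:-; rest ⊤}
  B4: | IN={f:-; rest ⊤} | OUT={c:-, f:-; rest ⊤}
  B5: | IN=(all ⊤) | OUT={a:+; rest ⊤}

Merge at B1: IN[B1] = OUT[B0] = {a: ⊤, b: ⊤, c: ⊤, d: ⊤, e: ⊤, f: ⊤}
Applying B1's transfer function to that IN value gives OUT[B1] (row B1 above).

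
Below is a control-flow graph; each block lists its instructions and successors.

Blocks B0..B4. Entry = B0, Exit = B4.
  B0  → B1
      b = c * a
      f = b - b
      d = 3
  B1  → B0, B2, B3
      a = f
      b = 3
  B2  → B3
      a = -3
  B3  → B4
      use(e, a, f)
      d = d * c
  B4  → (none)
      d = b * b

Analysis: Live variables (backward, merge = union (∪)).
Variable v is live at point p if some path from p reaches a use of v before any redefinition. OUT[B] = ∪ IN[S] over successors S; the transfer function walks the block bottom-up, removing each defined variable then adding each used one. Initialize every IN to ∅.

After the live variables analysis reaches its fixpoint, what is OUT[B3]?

Answer: {b}

Working:
Converged values:
  B0:  IN={a, c, e}  OUT={c, d, e, f}
  B1:  IN={c, d, e, f}  OUT={a, b, c, d, e, f}
  B2:  IN={b, c, d, e, f}  OUT={a, b, c, d, e, f}
  B3:  IN={a, b, c, d, e, f}  OUT={b}
  B4:  IN={b}  OUT={}

Merge at B3: OUT[B3] = IN[B4] = {b}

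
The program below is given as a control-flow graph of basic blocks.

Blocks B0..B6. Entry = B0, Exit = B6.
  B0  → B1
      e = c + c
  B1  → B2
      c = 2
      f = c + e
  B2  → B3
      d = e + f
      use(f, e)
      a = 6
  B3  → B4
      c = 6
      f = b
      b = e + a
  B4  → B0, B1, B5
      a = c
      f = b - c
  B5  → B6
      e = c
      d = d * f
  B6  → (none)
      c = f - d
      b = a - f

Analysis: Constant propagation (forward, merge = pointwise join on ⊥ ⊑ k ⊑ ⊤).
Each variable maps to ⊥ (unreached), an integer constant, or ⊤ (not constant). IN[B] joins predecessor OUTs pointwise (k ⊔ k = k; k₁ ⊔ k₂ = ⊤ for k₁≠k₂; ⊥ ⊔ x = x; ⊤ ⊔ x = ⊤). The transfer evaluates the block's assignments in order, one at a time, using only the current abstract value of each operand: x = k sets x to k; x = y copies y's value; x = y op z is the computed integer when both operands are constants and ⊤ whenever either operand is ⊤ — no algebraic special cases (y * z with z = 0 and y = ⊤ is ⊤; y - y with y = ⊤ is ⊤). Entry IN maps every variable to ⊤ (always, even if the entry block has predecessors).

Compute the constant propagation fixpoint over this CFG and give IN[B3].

Answer: {a: 6, b: ⊤, c: 2, d: ⊤, e: ⊤, f: ⊤}

Trace:
Per-block solution:
  B0: | IN=(all ⊤) | OUT=(all ⊤)
  B1: | IN=(all ⊤) | OUT={c:2; rest ⊤}
  B2: | IN={c:2; rest ⊤} | OUT={a:6, c:2; rest ⊤}
  B3: | IN={a:6, c:2; rest ⊤} | OUT={a:6, c:6; rest ⊤}
  B4: | IN={a:6, c:6; rest ⊤} | OUT={a:6, c:6; rest ⊤}
  B5: | IN={a:6, c:6; rest ⊤} | OUT={a:6, c:6, e:6; rest ⊤}
  B6: | IN={a:6, c:6, e:6; rest ⊤} | OUT={a:6, e:6; rest ⊤}

Merge at B3: IN[B3] = OUT[B2] = {a: 6, b: ⊤, c: 2, d: ⊤, e: ⊤, f: ⊤}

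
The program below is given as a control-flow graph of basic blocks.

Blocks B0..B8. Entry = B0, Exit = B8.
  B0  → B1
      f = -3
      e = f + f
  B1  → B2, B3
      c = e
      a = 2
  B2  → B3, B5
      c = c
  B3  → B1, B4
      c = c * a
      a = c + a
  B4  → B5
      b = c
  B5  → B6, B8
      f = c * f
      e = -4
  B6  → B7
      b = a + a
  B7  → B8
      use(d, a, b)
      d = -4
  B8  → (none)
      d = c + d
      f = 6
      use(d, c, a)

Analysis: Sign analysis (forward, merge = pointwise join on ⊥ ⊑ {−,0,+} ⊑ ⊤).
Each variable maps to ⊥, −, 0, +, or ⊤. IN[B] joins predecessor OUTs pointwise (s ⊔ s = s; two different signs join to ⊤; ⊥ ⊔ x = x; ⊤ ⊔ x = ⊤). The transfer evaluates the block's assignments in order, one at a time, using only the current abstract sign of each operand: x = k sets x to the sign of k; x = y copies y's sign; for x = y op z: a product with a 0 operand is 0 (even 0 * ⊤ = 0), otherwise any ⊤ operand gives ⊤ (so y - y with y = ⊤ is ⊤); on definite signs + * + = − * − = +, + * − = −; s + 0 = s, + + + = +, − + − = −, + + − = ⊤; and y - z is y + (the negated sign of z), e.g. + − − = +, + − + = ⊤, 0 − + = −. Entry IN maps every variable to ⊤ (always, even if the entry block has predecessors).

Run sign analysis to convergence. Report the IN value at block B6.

Fixpoint table:
  B0:  IN=(all ⊤)  OUT={e:-, f:-; rest ⊤}
  B1:  IN={e:-, f:-; rest ⊤}  OUT={a:+, c:-, e:-, f:-; rest ⊤}
  B2:  IN={a:+, c:-, e:-, f:-; rest ⊤}  OUT={a:+, c:-, e:-, f:-; rest ⊤}
  B3:  IN={a:+, c:-, e:-, f:-; rest ⊤}  OUT={c:-, e:-, f:-; rest ⊤}
  B4:  IN={c:-, e:-, f:-; rest ⊤}  OUT={b:-, c:-, e:-, f:-; rest ⊤}
  B5:  IN={c:-, e:-, f:-; rest ⊤}  OUT={c:-, e:-, f:+; rest ⊤}
  B6:  IN={c:-, e:-, f:+; rest ⊤}  OUT={c:-, e:-, f:+; rest ⊤}
  B7:  IN={c:-, e:-, f:+; rest ⊤}  OUT={c:-, d:-, e:-, f:+; rest ⊤}
  B8:  IN={c:-, e:-, f:+; rest ⊤}  OUT={c:-, e:-, f:+; rest ⊤}

Merge at B6: IN[B6] = OUT[B5] = {a: ⊤, b: ⊤, c: -, d: ⊤, e: -, f: +}

Answer: {a: ⊤, b: ⊤, c: -, d: ⊤, e: -, f: +}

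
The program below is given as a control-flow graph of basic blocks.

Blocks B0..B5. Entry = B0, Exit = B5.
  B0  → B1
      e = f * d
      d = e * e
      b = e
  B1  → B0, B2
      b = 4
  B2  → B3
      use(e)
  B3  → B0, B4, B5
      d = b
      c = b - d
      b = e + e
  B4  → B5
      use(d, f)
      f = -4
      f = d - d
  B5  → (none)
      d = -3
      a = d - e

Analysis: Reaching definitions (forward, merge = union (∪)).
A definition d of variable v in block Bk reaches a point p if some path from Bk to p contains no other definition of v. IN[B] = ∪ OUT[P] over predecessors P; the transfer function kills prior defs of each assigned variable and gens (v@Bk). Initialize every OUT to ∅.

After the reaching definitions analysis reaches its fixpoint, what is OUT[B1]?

Converged values:
  B0: | IN={b@B1, b@B3, c@B3, d@B0, d@B3, e@B0} | OUT={b@B0, c@B3, d@B0, e@B0}
  B1: | IN={b@B0, c@B3, d@B0, e@B0} | OUT={b@B1, c@B3, d@B0, e@B0}
  B2: | IN={b@B1, c@B3, d@B0, e@B0} | OUT={b@B1, c@B3, d@B0, e@B0}
  B3: | IN={b@B1, c@B3, d@B0, e@B0} | OUT={b@B3, c@B3, d@B3, e@B0}
  B4: | IN={b@B3, c@B3, d@B3, e@B0} | OUT={b@B3, c@B3, d@B3, e@B0, f@B4}
  B5: | IN={b@B3, c@B3, d@B3, e@B0, f@B4} | OUT={a@B5, b@B3, c@B3, d@B5, e@B0, f@B4}

Merge at B1: IN[B1] = OUT[B0] = {b@B0, c@B3, d@B0, e@B0}
Applying B1's transfer function to that IN value gives OUT[B1] (row B1 above).

Answer: {b@B1, c@B3, d@B0, e@B0}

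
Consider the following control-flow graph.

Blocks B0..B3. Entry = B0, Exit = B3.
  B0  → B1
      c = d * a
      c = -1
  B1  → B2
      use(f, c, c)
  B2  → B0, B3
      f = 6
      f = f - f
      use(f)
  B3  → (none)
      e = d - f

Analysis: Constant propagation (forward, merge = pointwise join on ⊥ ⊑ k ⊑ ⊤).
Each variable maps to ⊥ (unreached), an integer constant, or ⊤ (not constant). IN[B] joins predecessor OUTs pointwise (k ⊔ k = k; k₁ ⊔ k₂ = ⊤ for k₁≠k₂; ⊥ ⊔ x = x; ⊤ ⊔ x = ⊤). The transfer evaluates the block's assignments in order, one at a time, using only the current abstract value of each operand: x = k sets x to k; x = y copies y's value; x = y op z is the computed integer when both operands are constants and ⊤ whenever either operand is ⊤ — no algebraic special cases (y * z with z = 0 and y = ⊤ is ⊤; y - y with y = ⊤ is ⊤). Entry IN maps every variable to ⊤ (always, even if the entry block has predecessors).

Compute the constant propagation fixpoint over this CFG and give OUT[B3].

Fixpoint table:
  B0:  IN=(all ⊤)  OUT={c:-1; rest ⊤}
  B1:  IN={c:-1; rest ⊤}  OUT={c:-1; rest ⊤}
  B2:  IN={c:-1; rest ⊤}  OUT={c:-1, f:0; rest ⊤}
  B3:  IN={c:-1, f:0; rest ⊤}  OUT={c:-1, f:0; rest ⊤}

Merge at B3: IN[B3] = OUT[B2] = {a: ⊤, b: ⊤, c: -1, d: ⊤, e: ⊤, f: 0}
Applying B3's transfer function to that IN value gives OUT[B3] (row B3 above).

Answer: {a: ⊤, b: ⊤, c: -1, d: ⊤, e: ⊤, f: 0}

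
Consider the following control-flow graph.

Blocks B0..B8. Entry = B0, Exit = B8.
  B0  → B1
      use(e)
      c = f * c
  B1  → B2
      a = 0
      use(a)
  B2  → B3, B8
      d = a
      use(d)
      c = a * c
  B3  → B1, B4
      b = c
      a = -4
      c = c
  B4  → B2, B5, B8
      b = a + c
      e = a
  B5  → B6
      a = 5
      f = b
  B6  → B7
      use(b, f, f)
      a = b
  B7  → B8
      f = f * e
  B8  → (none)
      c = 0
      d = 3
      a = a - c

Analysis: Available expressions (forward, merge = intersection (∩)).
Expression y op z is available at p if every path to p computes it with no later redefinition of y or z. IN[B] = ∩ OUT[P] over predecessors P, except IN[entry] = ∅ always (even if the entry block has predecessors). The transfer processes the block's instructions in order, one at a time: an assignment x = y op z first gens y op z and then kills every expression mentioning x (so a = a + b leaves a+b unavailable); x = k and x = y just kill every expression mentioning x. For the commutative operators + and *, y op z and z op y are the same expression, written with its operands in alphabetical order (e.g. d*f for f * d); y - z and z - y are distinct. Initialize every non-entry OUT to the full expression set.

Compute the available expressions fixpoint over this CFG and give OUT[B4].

Converged values:
  B0:  IN={}  OUT={}
  B1:  IN={}  OUT={}
  B2:  IN={}  OUT={}
  B3:  IN={}  OUT={}
  B4:  IN={}  OUT={a+c}
  B5:  IN={a+c}  OUT={}
  B6:  IN={}  OUT={}
  B7:  IN={}  OUT={}
  B8:  IN={}  OUT={}

Merge at B4: IN[B4] = OUT[B3] = {}
Applying B4's transfer function to that IN value gives OUT[B4] (row B4 above).

Answer: {a+c}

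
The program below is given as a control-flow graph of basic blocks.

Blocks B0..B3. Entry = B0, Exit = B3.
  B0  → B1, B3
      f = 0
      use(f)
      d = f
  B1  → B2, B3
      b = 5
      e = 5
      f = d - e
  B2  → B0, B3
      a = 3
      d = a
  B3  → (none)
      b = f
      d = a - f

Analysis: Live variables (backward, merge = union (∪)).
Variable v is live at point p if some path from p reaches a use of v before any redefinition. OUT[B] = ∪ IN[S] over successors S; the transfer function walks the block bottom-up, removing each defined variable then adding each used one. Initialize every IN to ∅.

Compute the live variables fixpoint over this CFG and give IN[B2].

Converged values:
  B0:   IN={a}   OUT={a, d, f}
  B1:   IN={a, d}   OUT={a, f}
  B2:   IN={f}   OUT={a, f}
  B3:   IN={a, f}   OUT={}

Merge at B2: OUT[B2] = IN[B0] ⊔ IN[B3] = {a, f}
Applying B2's transfer function to that OUT value gives IN[B2] (row B2 above).

Answer: {f}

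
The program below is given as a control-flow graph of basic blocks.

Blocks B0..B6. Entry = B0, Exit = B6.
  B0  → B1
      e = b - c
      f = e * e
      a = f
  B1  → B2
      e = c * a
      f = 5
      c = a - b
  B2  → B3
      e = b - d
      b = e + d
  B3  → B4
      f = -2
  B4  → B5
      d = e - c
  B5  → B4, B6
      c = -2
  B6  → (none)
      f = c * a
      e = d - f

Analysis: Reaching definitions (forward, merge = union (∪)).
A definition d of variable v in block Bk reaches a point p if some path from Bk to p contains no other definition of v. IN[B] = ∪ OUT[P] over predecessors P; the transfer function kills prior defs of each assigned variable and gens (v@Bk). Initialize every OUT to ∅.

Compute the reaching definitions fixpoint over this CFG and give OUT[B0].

Per-block solution:
  B0:  IN={}  OUT={a@B0, e@B0, f@B0}
  B1:  IN={a@B0, e@B0, f@B0}  OUT={a@B0, c@B1, e@B1, f@B1}
  B2:  IN={a@B0, c@B1, e@B1, f@B1}  OUT={a@B0, b@B2, c@B1, e@B2, f@B1}
  B3:  IN={a@B0, b@B2, c@B1, e@B2, f@B1}  OUT={a@B0, b@B2, c@B1, e@B2, f@B3}
  B4:  IN={a@B0, b@B2, c@B1, c@B5, d@B4, e@B2, f@B3}  OUT={a@B0, b@B2, c@B1, c@B5, d@B4, e@B2, f@B3}
  B5:  IN={a@B0, b@B2, c@B1, c@B5, d@B4, e@B2, f@B3}  OUT={a@B0, b@B2, c@B5, d@B4, e@B2, f@B3}
  B6:  IN={a@B0, b@B2, c@B5, d@B4, e@B2, f@B3}  OUT={a@B0, b@B2, c@B5, d@B4, e@B6, f@B6}

B0 is the boundary node: IN[B0] = {}
Applying B0's transfer function to that IN value gives OUT[B0] (row B0 above).

Answer: {a@B0, e@B0, f@B0}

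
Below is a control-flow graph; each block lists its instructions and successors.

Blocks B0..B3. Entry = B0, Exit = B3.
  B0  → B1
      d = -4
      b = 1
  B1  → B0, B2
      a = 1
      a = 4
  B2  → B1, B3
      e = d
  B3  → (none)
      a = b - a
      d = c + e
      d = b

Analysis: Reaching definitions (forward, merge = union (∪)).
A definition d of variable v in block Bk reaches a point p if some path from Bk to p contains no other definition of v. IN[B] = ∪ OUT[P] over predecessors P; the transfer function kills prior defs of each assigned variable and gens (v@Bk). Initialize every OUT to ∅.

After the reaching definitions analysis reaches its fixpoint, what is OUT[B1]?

Converged values:
  B0:  IN={a@B1, b@B0, d@B0, e@B2}  OUT={a@B1, b@B0, d@B0, e@B2}
  B1:  IN={a@B1, b@B0, d@B0, e@B2}  OUT={a@B1, b@B0, d@B0, e@B2}
  B2:  IN={a@B1, b@B0, d@B0, e@B2}  OUT={a@B1, b@B0, d@B0, e@B2}
  B3:  IN={a@B1, b@B0, d@B0, e@B2}  OUT={a@B3, b@B0, d@B3, e@B2}

Merge at B1: IN[B1] = OUT[B0] ⊔ OUT[B2] = {a@B1, b@B0, d@B0, e@B2}
Applying B1's transfer function to that IN value gives OUT[B1] (row B1 above).

Answer: {a@B1, b@B0, d@B0, e@B2}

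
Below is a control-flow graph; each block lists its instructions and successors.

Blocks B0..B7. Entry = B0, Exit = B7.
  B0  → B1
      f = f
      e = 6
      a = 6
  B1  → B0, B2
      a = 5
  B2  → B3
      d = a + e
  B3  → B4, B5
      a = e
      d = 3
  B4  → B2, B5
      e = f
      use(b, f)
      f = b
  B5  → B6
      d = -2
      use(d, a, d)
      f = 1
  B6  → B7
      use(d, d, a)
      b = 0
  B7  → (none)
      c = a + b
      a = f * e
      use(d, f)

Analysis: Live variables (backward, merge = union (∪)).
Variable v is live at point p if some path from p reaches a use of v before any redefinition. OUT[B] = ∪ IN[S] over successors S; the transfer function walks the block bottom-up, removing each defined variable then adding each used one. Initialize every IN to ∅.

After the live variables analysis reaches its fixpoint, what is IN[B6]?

Fixpoint table:
  B0:   IN={b, f}   OUT={b, e, f}
  B1:   IN={b, e, f}   OUT={a, b, e, f}
  B2:   IN={a, b, e, f}   OUT={b, e, f}
  B3:   IN={b, e, f}   OUT={a, b, e, f}
  B4:   IN={a, b, f}   OUT={a, b, e, f}
  B5:   IN={a, e}   OUT={a, d, e, f}
  B6:   IN={a, d, e, f}   OUT={a, b, d, e, f}
  B7:   IN={a, b, d, e, f}   OUT={}

Merge at B6: OUT[B6] = IN[B7] = {a, b, d, e, f}
Applying B6's transfer function to that OUT value gives IN[B6] (row B6 above).

Answer: {a, d, e, f}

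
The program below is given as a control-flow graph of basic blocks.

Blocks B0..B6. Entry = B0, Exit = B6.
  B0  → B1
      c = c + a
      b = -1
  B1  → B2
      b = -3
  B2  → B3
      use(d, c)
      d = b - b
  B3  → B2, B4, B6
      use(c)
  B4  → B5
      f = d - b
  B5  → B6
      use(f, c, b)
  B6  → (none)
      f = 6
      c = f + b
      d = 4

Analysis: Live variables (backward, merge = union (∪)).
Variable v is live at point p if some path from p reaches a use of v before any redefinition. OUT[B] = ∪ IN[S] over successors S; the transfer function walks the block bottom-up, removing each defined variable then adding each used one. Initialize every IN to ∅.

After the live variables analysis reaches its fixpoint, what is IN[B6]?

Answer: {b}

Trace:
Per-block solution:
  B0:   IN={a, c, d}   OUT={c, d}
  B1:   IN={c, d}   OUT={b, c, d}
  B2:   IN={b, c, d}   OUT={b, c, d}
  B3:   IN={b, c, d}   OUT={b, c, d}
  B4:   IN={b, c, d}   OUT={b, c, f}
  B5:   IN={b, c, f}   OUT={b}
  B6:   IN={b}   OUT={}

B6 is the boundary node: OUT[B6] = {}
Applying B6's transfer function to that OUT value gives IN[B6] (row B6 above).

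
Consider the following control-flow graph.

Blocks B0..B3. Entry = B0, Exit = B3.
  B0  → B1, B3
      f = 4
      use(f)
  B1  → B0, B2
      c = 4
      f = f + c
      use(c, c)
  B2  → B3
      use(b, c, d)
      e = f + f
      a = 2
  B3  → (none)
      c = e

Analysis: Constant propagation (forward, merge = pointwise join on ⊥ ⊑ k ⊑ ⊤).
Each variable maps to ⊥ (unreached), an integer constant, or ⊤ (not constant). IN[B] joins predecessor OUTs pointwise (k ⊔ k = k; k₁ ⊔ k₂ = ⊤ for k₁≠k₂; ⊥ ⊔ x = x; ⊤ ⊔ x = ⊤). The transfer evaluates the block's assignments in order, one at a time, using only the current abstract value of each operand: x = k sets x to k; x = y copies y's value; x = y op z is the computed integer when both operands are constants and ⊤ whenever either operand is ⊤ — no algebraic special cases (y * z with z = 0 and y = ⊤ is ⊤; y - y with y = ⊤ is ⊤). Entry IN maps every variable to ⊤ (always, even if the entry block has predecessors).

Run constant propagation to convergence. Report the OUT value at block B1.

Answer: {a: ⊤, b: ⊤, c: 4, d: ⊤, e: ⊤, f: 8}

Working:
Converged values:
  B0:   IN=(all ⊤)   OUT={f:4; rest ⊤}
  B1:   IN={f:4; rest ⊤}   OUT={c:4, f:8; rest ⊤}
  B2:   IN={c:4, f:8; rest ⊤}   OUT={a:2, c:4, e:16, f:8; rest ⊤}
  B3:   IN=(all ⊤)   OUT=(all ⊤)

Merge at B1: IN[B1] = OUT[B0] = {a: ⊤, b: ⊤, c: ⊤, d: ⊤, e: ⊤, f: 4}
Applying B1's transfer function to that IN value gives OUT[B1] (row B1 above).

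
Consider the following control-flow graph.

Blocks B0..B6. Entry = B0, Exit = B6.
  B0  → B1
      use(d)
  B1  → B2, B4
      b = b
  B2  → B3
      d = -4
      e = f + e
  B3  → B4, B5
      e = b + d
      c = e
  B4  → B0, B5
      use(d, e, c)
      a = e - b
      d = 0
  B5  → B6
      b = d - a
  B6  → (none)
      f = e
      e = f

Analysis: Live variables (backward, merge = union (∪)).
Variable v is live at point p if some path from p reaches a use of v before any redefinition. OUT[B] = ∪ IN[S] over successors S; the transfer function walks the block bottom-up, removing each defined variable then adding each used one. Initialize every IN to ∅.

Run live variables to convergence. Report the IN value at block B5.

Answer: {a, d, e}

Working:
Converged values:
  B0:  IN={a, b, c, d, e, f}  OUT={a, b, c, d, e, f}
  B1:  IN={a, b, c, d, e, f}  OUT={a, b, c, d, e, f}
  B2:  IN={a, b, e, f}  OUT={a, b, d, f}
  B3:  IN={a, b, d, f}  OUT={a, b, c, d, e, f}
  B4:  IN={b, c, d, e, f}  OUT={a, b, c, d, e, f}
  B5:  IN={a, d, e}  OUT={e}
  B6:  IN={e}  OUT={}

Merge at B5: OUT[B5] = IN[B6] = {e}
Applying B5's transfer function to that OUT value gives IN[B5] (row B5 above).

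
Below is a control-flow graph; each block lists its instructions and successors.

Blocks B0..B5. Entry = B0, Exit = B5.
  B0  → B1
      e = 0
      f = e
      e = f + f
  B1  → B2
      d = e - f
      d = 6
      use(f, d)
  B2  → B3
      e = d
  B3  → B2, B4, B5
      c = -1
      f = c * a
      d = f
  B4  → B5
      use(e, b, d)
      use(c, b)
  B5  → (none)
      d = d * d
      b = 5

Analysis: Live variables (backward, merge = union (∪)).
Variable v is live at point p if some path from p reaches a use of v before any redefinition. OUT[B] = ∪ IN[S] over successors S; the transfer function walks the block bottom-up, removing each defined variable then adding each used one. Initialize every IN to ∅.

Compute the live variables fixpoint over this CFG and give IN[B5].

Fixpoint table:
  B0:   IN={a, b}   OUT={a, b, e, f}
  B1:   IN={a, b, e, f}   OUT={a, b, d}
  B2:   IN={a, b, d}   OUT={a, b, e}
  B3:   IN={a, b, e}   OUT={a, b, c, d, e}
  B4:   IN={b, c, d, e}   OUT={d}
  B5:   IN={d}   OUT={}

B5 is the boundary node: OUT[B5] = {}
Applying B5's transfer function to that OUT value gives IN[B5] (row B5 above).

Answer: {d}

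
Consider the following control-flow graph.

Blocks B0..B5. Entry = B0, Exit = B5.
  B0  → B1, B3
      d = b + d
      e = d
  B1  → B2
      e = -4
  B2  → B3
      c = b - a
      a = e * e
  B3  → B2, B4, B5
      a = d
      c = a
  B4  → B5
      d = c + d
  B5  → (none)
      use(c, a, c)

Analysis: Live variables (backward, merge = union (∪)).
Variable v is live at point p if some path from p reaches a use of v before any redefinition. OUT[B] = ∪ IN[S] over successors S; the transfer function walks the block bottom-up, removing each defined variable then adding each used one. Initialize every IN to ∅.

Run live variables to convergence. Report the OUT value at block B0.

Answer: {a, b, d, e}

Derivation:
Converged values:
  B0:   IN={a, b, d}   OUT={a, b, d, e}
  B1:   IN={a, b, d}   OUT={a, b, d, e}
  B2:   IN={a, b, d, e}   OUT={b, d, e}
  B3:   IN={b, d, e}   OUT={a, b, c, d, e}
  B4:   IN={a, c, d}   OUT={a, c}
  B5:   IN={a, c}   OUT={}

Merge at B0: OUT[B0] = IN[B1] ⊔ IN[B3] = {a, b, d, e}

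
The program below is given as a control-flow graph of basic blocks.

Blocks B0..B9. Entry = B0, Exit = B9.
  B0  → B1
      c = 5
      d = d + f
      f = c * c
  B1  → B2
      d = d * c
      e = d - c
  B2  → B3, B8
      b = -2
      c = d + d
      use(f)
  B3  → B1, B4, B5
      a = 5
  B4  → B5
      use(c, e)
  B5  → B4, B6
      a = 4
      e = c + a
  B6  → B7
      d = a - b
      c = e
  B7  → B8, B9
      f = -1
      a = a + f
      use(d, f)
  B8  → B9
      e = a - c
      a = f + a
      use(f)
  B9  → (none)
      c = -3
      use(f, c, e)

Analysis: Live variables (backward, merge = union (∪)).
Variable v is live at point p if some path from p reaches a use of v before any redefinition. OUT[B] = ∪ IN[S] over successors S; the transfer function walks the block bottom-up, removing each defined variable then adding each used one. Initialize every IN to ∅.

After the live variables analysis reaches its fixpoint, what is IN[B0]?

Per-block solution:
  B0:   IN={a, d, f}   OUT={a, c, d, f}
  B1:   IN={a, c, d, f}   OUT={a, d, e, f}
  B2:   IN={a, d, e, f}   OUT={a, b, c, d, e, f}
  B3:   IN={b, c, d, e, f}   OUT={a, b, c, d, e, f}
  B4:   IN={b, c, e}   OUT={b, c}
  B5:   IN={b, c}   OUT={a, b, c, e}
  B6:   IN={a, b, e}   OUT={a, c, d, e}
  B7:   IN={a, c, d, e}   OUT={a, c, e, f}
  B8:   IN={a, c, f}   OUT={e, f}
  B9:   IN={e, f}   OUT={}

Merge at B0: OUT[B0] = IN[B1] = {a, c, d, f}
Applying B0's transfer function to that OUT value gives IN[B0] (row B0 above).

Answer: {a, d, f}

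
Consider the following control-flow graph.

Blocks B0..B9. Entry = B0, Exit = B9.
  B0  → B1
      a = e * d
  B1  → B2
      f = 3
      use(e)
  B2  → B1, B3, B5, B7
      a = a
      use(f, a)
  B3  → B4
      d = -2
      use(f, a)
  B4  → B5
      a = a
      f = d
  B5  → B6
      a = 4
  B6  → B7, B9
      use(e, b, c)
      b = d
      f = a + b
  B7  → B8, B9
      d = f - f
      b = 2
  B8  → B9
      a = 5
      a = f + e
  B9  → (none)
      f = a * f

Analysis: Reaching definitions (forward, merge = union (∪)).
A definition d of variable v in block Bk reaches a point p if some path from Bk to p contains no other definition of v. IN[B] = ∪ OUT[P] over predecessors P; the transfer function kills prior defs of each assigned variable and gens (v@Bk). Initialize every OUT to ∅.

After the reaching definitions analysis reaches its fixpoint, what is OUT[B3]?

Answer: {a@B2, d@B3, f@B1}

Derivation:
Per-block solution:
  B0:   IN={}   OUT={a@B0}
  B1:   IN={a@B0, a@B2, f@B1}   OUT={a@B0, a@B2, f@B1}
  B2:   IN={a@B0, a@B2, f@B1}   OUT={a@B2, f@B1}
  B3:   IN={a@B2, f@B1}   OUT={a@B2, d@B3, f@B1}
  B4:   IN={a@B2, d@B3, f@B1}   OUT={a@B4, d@B3, f@B4}
  B5:   IN={a@B2, a@B4, d@B3, f@B1, f@B4}   OUT={a@B5, d@B3, f@B1, f@B4}
  B6:   IN={a@B5, d@B3, f@B1, f@B4}   OUT={a@B5, b@B6, d@B3, f@B6}
  B7:   IN={a@B2, a@B5, b@B6, d@B3, f@B1, f@B6}   OUT={a@B2, a@B5, b@B7, d@B7, f@B1, f@B6}
  B8:   IN={a@B2, a@B5, b@B7, d@B7, f@B1, f@B6}   OUT={a@B8, b@B7, d@B7, f@B1, f@B6}
  B9:   IN={a@B2, a@B5, a@B8, b@B6, b@B7, d@B3, d@B7, f@B1, f@B6}   OUT={a@B2, a@B5, a@B8, b@B6, b@B7, d@B3, d@B7, f@B9}

Merge at B3: IN[B3] = OUT[B2] = {a@B2, f@B1}
Applying B3's transfer function to that IN value gives OUT[B3] (row B3 above).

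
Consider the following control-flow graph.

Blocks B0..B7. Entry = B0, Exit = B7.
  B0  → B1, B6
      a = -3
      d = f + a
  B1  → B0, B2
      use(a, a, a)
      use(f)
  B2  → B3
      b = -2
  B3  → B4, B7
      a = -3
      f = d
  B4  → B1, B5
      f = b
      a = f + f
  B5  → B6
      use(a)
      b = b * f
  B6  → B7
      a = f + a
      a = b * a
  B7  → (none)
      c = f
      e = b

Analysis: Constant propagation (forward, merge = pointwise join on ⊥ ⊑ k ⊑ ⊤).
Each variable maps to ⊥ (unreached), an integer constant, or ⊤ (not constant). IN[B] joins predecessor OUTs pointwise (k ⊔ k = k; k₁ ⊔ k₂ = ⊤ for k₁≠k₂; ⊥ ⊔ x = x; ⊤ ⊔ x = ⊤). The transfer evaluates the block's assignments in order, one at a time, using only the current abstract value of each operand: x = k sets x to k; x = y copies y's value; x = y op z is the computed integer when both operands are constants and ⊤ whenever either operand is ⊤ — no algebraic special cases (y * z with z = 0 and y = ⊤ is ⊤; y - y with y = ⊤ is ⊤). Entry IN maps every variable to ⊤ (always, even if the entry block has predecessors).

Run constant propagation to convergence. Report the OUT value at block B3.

Per-block solution:
  B0: | IN=(all ⊤) | OUT={a:-3; rest ⊤}
  B1: | IN=(all ⊤) | OUT=(all ⊤)
  B2: | IN=(all ⊤) | OUT={b:-2; rest ⊤}
  B3: | IN={b:-2; rest ⊤} | OUT={a:-3, b:-2; rest ⊤}
  B4: | IN={a:-3, b:-2; rest ⊤} | OUT={a:-4, b:-2, f:-2; rest ⊤}
  B5: | IN={a:-4, b:-2, f:-2; rest ⊤} | OUT={a:-4, b:4, f:-2; rest ⊤}
  B6: | IN=(all ⊤) | OUT=(all ⊤)
  B7: | IN=(all ⊤) | OUT=(all ⊤)

Merge at B3: IN[B3] = OUT[B2] = {a: ⊤, b: -2, c: ⊤, d: ⊤, e: ⊤, f: ⊤}
Applying B3's transfer function to that IN value gives OUT[B3] (row B3 above).

Answer: {a: -3, b: -2, c: ⊤, d: ⊤, e: ⊤, f: ⊤}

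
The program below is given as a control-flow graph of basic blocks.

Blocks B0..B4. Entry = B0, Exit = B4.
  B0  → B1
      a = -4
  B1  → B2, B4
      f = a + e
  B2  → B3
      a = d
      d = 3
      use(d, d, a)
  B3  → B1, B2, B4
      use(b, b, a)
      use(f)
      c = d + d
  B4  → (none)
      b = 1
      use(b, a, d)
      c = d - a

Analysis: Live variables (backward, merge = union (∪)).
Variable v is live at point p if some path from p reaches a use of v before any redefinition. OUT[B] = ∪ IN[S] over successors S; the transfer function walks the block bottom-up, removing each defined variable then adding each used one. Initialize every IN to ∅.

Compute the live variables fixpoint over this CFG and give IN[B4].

Converged values:
  B0: | IN={b, d, e} | OUT={a, b, d, e}
  B1: | IN={a, b, d, e} | OUT={a, b, d, e, f}
  B2: | IN={b, d, e, f} | OUT={a, b, d, e, f}
  B3: | IN={a, b, d, e, f} | OUT={a, b, d, e, f}
  B4: | IN={a, d} | OUT={}

B4 is the boundary node: OUT[B4] = {}
Applying B4's transfer function to that OUT value gives IN[B4] (row B4 above).

Answer: {a, d}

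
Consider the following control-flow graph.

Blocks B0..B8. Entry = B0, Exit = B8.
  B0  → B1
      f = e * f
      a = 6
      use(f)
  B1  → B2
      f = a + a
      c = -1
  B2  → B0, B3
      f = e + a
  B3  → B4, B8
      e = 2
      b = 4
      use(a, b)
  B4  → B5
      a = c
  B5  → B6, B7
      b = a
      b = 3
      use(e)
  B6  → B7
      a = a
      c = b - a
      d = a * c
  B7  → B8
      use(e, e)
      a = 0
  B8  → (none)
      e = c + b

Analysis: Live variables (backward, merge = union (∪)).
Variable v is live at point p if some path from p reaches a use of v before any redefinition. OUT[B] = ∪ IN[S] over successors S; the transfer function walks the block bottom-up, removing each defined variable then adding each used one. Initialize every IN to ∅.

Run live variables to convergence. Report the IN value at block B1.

Answer: {a, e}

Derivation:
Fixpoint table:
  B0: | IN={e, f} | OUT={a, e}
  B1: | IN={a, e} | OUT={a, c, e}
  B2: | IN={a, c, e} | OUT={a, c, e, f}
  B3: | IN={a, c} | OUT={b, c, e}
  B4: | IN={c, e} | OUT={a, c, e}
  B5: | IN={a, c, e} | OUT={a, b, c, e}
  B6: | IN={a, b, e} | OUT={b, c, e}
  B7: | IN={b, c, e} | OUT={b, c}
  B8: | IN={b, c} | OUT={}

Merge at B1: OUT[B1] = IN[B2] = {a, c, e}
Applying B1's transfer function to that OUT value gives IN[B1] (row B1 above).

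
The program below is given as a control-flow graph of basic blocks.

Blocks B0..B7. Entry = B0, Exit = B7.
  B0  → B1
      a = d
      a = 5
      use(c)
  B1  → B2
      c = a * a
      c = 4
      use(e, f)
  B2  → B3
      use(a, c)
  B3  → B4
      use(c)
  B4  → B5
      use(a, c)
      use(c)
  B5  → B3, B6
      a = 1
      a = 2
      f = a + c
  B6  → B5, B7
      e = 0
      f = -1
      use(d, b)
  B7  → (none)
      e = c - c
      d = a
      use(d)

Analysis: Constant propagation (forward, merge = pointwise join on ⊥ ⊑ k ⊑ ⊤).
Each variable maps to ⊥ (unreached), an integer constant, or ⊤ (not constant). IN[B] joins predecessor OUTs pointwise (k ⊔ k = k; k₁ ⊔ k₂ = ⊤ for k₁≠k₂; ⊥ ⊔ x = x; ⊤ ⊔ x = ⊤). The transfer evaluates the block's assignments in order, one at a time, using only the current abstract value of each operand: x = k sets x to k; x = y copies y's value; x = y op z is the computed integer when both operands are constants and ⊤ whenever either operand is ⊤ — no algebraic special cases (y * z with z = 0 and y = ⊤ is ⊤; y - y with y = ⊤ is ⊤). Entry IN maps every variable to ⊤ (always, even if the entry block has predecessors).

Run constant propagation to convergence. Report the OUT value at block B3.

Answer: {a: ⊤, b: ⊤, c: 4, d: ⊤, e: ⊤, f: ⊤}

Derivation:
Converged values:
  B0: | IN=(all ⊤) | OUT={a:5; rest ⊤}
  B1: | IN={a:5; rest ⊤} | OUT={a:5, c:4; rest ⊤}
  B2: | IN={a:5, c:4; rest ⊤} | OUT={a:5, c:4; rest ⊤}
  B3: | IN={c:4; rest ⊤} | OUT={c:4; rest ⊤}
  B4: | IN={c:4; rest ⊤} | OUT={c:4; rest ⊤}
  B5: | IN={c:4; rest ⊤} | OUT={a:2, c:4, f:6; rest ⊤}
  B6: | IN={a:2, c:4, f:6; rest ⊤} | OUT={a:2, c:4, e:0, f:-1; rest ⊤}
  B7: | IN={a:2, c:4, e:0, f:-1; rest ⊤} | OUT={a:2, c:4, d:2, e:0, f:-1; rest ⊤}

Merge at B3: IN[B3] = OUT[B2] ⊔ OUT[B5] = {a: ⊤, b: ⊤, c: 4, d: ⊤, e: ⊤, f: ⊤}
Applying B3's transfer function to that IN value gives OUT[B3] (row B3 above).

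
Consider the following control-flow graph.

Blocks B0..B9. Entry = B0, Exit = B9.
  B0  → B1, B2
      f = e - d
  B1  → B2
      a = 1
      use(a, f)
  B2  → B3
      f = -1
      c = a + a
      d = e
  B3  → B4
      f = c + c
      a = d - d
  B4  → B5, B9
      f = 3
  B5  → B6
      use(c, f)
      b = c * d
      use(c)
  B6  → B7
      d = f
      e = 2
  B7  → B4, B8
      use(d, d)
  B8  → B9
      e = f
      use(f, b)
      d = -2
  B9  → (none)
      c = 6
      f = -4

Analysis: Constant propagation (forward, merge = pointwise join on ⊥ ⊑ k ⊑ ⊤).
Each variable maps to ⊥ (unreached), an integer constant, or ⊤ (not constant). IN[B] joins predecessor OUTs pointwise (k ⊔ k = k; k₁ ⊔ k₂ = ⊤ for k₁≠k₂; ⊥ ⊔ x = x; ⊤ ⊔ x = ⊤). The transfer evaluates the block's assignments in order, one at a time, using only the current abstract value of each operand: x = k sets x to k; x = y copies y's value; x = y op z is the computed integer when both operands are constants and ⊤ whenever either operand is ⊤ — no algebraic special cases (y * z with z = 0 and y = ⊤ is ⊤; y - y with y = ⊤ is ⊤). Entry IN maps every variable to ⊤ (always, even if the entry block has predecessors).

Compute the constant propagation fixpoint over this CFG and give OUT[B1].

Per-block solution:
  B0:   IN=(all ⊤)   OUT=(all ⊤)
  B1:   IN=(all ⊤)   OUT={a:1; rest ⊤}
  B2:   IN=(all ⊤)   OUT={f:-1; rest ⊤}
  B3:   IN={f:-1; rest ⊤}   OUT=(all ⊤)
  B4:   IN=(all ⊤)   OUT={f:3; rest ⊤}
  B5:   IN={f:3; rest ⊤}   OUT={f:3; rest ⊤}
  B6:   IN={f:3; rest ⊤}   OUT={d:3, e:2, f:3; rest ⊤}
  B7:   IN={d:3, e:2, f:3; rest ⊤}   OUT={d:3, e:2, f:3; rest ⊤}
  B8:   IN={d:3, e:2, f:3; rest ⊤}   OUT={d:-2, e:3, f:3; rest ⊤}
  B9:   IN={f:3; rest ⊤}   OUT={c:6, f:-4; rest ⊤}

Merge at B1: IN[B1] = OUT[B0] = {a: ⊤, b: ⊤, c: ⊤, d: ⊤, e: ⊤, f: ⊤}
Applying B1's transfer function to that IN value gives OUT[B1] (row B1 above).

Answer: {a: 1, b: ⊤, c: ⊤, d: ⊤, e: ⊤, f: ⊤}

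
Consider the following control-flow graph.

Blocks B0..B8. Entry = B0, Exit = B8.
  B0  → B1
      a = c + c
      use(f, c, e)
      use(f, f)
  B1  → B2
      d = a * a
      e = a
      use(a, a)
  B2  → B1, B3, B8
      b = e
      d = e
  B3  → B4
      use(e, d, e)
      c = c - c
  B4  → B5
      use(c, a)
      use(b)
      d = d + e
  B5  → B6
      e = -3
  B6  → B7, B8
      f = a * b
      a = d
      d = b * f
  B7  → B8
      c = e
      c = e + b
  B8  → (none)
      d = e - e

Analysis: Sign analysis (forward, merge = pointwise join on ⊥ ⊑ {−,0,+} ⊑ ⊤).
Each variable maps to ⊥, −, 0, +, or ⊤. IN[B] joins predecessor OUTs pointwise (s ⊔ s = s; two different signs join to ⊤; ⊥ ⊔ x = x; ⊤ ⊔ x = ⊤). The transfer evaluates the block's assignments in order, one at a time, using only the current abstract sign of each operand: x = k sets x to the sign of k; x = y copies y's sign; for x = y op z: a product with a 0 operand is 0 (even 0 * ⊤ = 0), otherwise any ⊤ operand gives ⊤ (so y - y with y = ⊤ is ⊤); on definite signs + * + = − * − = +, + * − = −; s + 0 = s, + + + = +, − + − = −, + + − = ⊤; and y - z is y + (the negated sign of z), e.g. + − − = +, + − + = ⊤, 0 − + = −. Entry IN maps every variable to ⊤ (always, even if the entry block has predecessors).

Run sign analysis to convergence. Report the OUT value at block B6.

Answer: {a: ⊤, b: ⊤, c: ⊤, d: ⊤, e: -, f: ⊤}

Derivation:
Fixpoint table:
  B0:  IN=(all ⊤)  OUT=(all ⊤)
  B1:  IN=(all ⊤)  OUT=(all ⊤)
  B2:  IN=(all ⊤)  OUT=(all ⊤)
  B3:  IN=(all ⊤)  OUT=(all ⊤)
  B4:  IN=(all ⊤)  OUT=(all ⊤)
  B5:  IN=(all ⊤)  OUT={e:-; rest ⊤}
  B6:  IN={e:-; rest ⊤}  OUT={e:-; rest ⊤}
  B7:  IN={e:-; rest ⊤}  OUT={e:-; rest ⊤}
  B8:  IN=(all ⊤)  OUT=(all ⊤)

Merge at B6: IN[B6] = OUT[B5] = {a: ⊤, b: ⊤, c: ⊤, d: ⊤, e: -, f: ⊤}
Applying B6's transfer function to that IN value gives OUT[B6] (row B6 above).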